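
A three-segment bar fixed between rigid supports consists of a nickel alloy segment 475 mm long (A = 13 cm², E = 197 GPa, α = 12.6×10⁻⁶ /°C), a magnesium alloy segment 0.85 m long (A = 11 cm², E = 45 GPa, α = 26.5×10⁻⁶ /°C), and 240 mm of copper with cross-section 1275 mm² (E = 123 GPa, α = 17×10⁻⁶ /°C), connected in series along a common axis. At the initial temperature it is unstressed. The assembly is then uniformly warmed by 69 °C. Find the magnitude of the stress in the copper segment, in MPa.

σ ≈ 85.8 MPa (compressive)

If the supports were absent, the total length change would be Σ αᵢΔT Lᵢ = 12.6×10⁻⁶×69×475 + 26.5×10⁻⁶×69×850 + 17×10⁻⁶×69×240 = 2.249 mm.
Since the ends are fixed, an axial force P builds up, equal in every segment, with P · Σ Lᵢ/(AᵢEᵢ) = δ_free.
Σ Lᵢ/(AᵢEᵢ) = 475/(1300×197×10³) + 850/(1100×45×10³) + 240/(1275×123×10³) = 2.056×10⁻⁵ mm/N.
P = 2.249 / 2.056×10⁻⁵ = 109400 N = 109.4 kN, compressive.
σ_{copper} = P / A = 109400 / 1275 = 85.8 MPa.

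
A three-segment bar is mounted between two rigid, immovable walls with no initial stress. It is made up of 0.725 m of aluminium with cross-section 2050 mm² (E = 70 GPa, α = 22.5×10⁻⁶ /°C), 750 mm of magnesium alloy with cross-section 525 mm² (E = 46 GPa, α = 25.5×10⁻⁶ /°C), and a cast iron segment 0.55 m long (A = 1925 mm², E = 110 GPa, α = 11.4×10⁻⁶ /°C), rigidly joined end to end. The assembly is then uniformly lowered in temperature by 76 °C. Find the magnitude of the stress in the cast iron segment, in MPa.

With the walls removed the bar would change length by δ_free = Σ αᵢΔT Lᵢ = 22.5×10⁻⁶×76×725 + 25.5×10⁻⁶×76×750 + 11.4×10⁻⁶×76×550 = 3.17 mm.
Since the ends are fixed, an axial force P builds up, equal in every segment, with P · Σ Lᵢ/(AᵢEᵢ) = δ_free.
The series flexibility is Σ Lᵢ/(AᵢEᵢ) = 725/(2050×70×10³) + 750/(525×46×10³) + 550/(1925×110×10³) = 3.871×10⁻⁵ mm/N.
Hence P = δ_free / Σ(L/AE) = 3.17/3.871×10⁻⁵ = 81.89 kN (tensile).
σ_{cast iron} = P / A = 81890 / 1925 = 42.54 MPa.

σ ≈ 42.5 MPa (tensile)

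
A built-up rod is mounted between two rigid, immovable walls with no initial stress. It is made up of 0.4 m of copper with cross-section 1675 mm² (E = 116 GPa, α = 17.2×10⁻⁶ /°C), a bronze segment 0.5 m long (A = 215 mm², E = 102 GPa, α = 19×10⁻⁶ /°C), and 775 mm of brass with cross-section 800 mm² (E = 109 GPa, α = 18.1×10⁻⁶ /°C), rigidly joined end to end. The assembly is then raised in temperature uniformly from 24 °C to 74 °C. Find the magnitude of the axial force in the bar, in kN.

With the walls removed the bar would change length by δ_free = Σ αᵢΔT Lᵢ = 17.2×10⁻⁶×50×400 + 19×10⁻⁶×50×500 + 18.1×10⁻⁶×50×775 = 1.52 mm.
The rigid supports impose zero overall length change; the single axial force P common to all segments must satisfy P Σ Lᵢ/(AᵢEᵢ) = δ_free.
Σ Lᵢ/(AᵢEᵢ) = 400/(1675×116×10³) + 500/(215×102×10³) + 775/(800×109×10³) = 3.375×10⁻⁵ mm/N.
P = 1.52 / 3.375×10⁻⁵ = 45050 N = 45.05 kN, compressive.

P ≈ 45.1 kN (compressive)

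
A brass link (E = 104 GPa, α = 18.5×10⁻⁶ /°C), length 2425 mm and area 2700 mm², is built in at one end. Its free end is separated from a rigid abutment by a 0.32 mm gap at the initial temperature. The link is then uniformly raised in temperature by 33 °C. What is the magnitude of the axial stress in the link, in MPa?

If the wall were absent the link would grow by αΔT L = 18.5×10⁻⁶ × 33 × 2425 = 1.48 mm.
After closing the 0.32 mm clearance, 1.48 − 0.32 = 1.16 mm of expansion remains to be suppressed by the wall.
So σ = E(δ_free − g)/L = 104×10³ × 1.16/2425 = 49.77 MPa.

σ ≈ 49.8 MPa (compressive)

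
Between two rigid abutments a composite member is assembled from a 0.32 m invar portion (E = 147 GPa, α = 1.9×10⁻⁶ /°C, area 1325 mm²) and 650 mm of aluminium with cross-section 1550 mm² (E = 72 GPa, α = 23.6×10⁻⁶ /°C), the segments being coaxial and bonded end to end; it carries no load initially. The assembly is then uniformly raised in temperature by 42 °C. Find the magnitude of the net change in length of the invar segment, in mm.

|ΔL| ≈ 0.122 mm

With the walls removed the bar would change length by δ_free = Σ αᵢΔT Lᵢ = 1.9×10⁻⁶×42×320 + 23.6×10⁻⁶×42×650 = 0.6698 mm.
The walls prevent any net length change, so an axial force P (same in every segment) develops. Compatibility: P · Σ Lᵢ/(AᵢEᵢ) = δ_free.
The series flexibility is Σ Lᵢ/(AᵢEᵢ) = 320/(1325×147×10³) + 650/(1550×72×10³) = 7.467×10⁻⁶ mm/N.
So P = 0.6698 / 7.467×10⁻⁶ = 89.7 kN, compressive.
For the invar segment, free thermal change = 1.9×10⁻⁶×42×320 = 0.02554 mm and elastic change from P = 89700×320/(1325×147×10³) = 0.1474 mm; these oppose, so the net change is 0.122 mm (segment shortens).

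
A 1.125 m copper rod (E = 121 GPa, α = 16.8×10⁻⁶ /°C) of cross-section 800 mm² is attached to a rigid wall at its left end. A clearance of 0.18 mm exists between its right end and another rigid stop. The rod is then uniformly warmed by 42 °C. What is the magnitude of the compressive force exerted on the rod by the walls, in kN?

P ≈ 52.8 kN

Free thermal elongation = αΔT L = 16.8×10⁻⁶ × 42 × 1125 = 0.7938 mm.
The gap closes (δ_free > 0.18 mm) and the wall then resists a further 0.7938 − 0.18 = 0.6138 mm of expansion.
Compatibility: PL/(AE) = 0.6138 mm, so σ = P/A = E × (0.6138/1125) = 66.02 MPa.
P = σA = 66.02 × 800 = 52.81 kN.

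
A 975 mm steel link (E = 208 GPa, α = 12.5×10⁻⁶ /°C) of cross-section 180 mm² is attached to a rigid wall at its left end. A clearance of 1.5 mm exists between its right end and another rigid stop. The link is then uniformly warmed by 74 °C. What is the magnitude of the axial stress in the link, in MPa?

Unrestrained expansion: δ_free = αΔT L = 12.5×10⁻⁶ × 74 × 975 = 0.9019 mm.
Since δ_free = 0.902 mm is less than the 1.5 mm gap, the link never touches the wall. No axial force develops.

σ ≈ 0 MPa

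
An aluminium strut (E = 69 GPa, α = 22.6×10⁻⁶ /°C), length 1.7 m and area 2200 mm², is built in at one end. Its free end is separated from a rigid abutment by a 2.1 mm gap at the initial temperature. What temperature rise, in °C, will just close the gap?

Contact occurs when the free expansion equals the gap: αΔT L = 2.1 mm.
ΔT = 2.1 / (22.6×10⁻⁶ × 1700) = 54.66 °C.

ΔT ≈ 54.7 °C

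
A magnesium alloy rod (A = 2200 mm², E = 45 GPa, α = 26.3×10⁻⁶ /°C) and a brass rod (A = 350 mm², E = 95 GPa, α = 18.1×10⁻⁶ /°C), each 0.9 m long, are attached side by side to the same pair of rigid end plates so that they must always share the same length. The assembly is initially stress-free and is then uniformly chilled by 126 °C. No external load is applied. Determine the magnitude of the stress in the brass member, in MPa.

σ ≈ 73.5 MPa (compressive)

Equilibrium of a rigid end plate with no external load gives equal and opposite internal forces ±P in the two members. Since α_{magnesium alloy} > α_{brass}, cooling drives the magnesium alloy into tension and the brass into compression.
Equating the net (thermal + elastic) strains gives |α₁ − α₂|·ΔT = P·[1/(A₁E₁) + 1/(A₂E₂)].
|α₁ − α₂|·ΔT = 8.2×10⁻⁶ × 126 = 0.001033.
1/(A₁E₁) + 1/(A₂E₂) = 1/(2200×45×10³) + 1/(350×95×10³) = 4.018×10⁻⁸ N⁻¹.
P = 0.001033 / 4.018×10⁻⁸ = 25720 N = 25.72 kN.
σ_{brass} = P/A₂ = 25720/350 = 73.48 MPa, compressive.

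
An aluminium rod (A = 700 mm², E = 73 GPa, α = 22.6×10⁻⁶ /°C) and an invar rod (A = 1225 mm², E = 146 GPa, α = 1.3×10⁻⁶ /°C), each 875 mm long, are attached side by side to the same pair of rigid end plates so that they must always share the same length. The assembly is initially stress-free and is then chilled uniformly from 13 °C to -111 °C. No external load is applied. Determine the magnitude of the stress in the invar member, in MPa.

Both members must finish at the same length. With the larger α, the aluminium tends to over-contract; the plates restrain it, putting the aluminium in tension and the invar in compression. With no external load the two internal forces are equal and opposite, magnitude P.
Equating the net (thermal + elastic) strains gives |α₁ − α₂|·ΔT = P·[1/(A₁E₁) + 1/(A₂E₂)].
|α₁ − α₂|·ΔT = 21.3×10⁻⁶ × 124 = 0.002641.
1/(A₁E₁) + 1/(A₂E₂) = 1/(700×73×10³) + 1/(1225×146×10³) = 2.516×10⁻⁸ N⁻¹.
So P = 0.002641 / 2.516×10⁻⁸ = 105 kN.
σ_{invar} = P/A₂ = 105000/1225 = 85.69 MPa, compressive.

σ ≈ 85.7 MPa (compressive)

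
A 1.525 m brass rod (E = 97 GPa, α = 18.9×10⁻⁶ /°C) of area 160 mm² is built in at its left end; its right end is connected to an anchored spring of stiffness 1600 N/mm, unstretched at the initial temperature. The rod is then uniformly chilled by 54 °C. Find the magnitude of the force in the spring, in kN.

If the spring were absent the rod would shorten by αΔT L = 18.9×10⁻⁶ × 54 × 1525 = 1.556 mm.
With a force P in the spring, the elastic change of the rod is PL/(AE) and that of the spring is P/k; compatibility requires their sum to equal δ_free.
P [ L/(AE) + 1/k ] = δ_free → P [ 1525/(160×97×10³) + 1/(1600) ] = 1.556.
P = 1.556 / 0.0007233 = 2152 N.

P ≈ 2.15 kN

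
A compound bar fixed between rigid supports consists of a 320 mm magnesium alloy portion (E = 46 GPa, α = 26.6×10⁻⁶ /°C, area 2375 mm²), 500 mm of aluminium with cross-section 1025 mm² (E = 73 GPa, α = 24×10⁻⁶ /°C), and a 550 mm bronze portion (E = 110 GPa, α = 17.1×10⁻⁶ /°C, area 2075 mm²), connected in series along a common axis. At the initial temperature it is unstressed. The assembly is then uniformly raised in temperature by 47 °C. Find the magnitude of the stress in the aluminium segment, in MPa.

If the supports were absent, the total length change would be Σ αᵢΔT Lᵢ = 26.6×10⁻⁶×47×320 + 24×10⁻⁶×47×500 + 17.1×10⁻⁶×47×550 = 1.406 mm.
The rigid supports impose zero overall length change; the single axial force P common to all segments must satisfy P Σ Lᵢ/(AᵢEᵢ) = δ_free.
The series flexibility is Σ Lᵢ/(AᵢEᵢ) = 320/(2375×46×10³) + 500/(1025×73×10³) + 550/(2075×110×10³) = 1.202×10⁻⁵ mm/N.
Hence P = δ_free / Σ(L/AE) = 1.406/1.202×10⁻⁵ = 117 kN (compressive).
σ_{aluminium} = P / A = 117000 / 1025 = 114.1 MPa.

σ ≈ 114 MPa (compressive)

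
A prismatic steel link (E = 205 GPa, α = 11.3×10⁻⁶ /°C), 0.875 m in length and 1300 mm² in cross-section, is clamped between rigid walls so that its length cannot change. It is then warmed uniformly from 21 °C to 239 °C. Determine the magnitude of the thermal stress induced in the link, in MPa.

Because both ends are immovable the net strain is zero, and the suppressed thermal strain is αΔT = 11.3×10⁻⁶ × 218 = 2463.4×10⁻⁶.
σ = EαΔT = 205×10³ × 11.3×10⁻⁶ × 218 = 505 MPa (compressive; the link is trying to expand).

σ ≈ 505 MPa (compressive)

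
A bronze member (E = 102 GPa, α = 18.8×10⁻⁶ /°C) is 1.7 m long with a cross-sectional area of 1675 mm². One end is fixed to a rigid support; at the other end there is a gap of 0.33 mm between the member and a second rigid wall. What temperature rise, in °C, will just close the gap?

ΔT ≈ 10.3 °C

Contact occurs when the free expansion equals the gap: αΔT L = 0.33 mm.
So ΔT = g/(αL) = 0.33/(18.8×10⁻⁶ × 1700) = 10.33 °C.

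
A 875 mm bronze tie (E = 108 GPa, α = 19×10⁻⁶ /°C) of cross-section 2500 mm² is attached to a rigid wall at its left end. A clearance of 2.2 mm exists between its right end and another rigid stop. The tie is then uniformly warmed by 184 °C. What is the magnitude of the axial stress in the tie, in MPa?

σ ≈ 106 MPa (compressive)

Free thermal elongation = αΔT L = 19×10⁻⁶ × 184 × 875 = 3.059 mm.
This exceeds the 2.2 mm gap, so the wall pushes back. The portion of expansion that must be recovered elastically is δ_free − gap = 3.059 − 2.2 = 0.859 mm.
That suppressed elongation corresponds to σ = E·Δ/L = 108×10³ × 0.859/875 = 106 MPa.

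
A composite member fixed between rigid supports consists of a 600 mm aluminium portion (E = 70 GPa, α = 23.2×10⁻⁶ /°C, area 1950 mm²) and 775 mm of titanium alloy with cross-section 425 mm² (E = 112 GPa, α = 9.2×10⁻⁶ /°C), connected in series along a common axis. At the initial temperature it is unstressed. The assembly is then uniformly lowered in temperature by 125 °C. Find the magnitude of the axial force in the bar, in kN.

P ≈ 127 kN (tensile)

Free thermal contraction of the whole bar: Σ αᵢΔT Lᵢ = 23.2×10⁻⁶×125×600 + 9.2×10⁻⁶×125×775 = 2.631 mm.
The walls prevent any net length change, so an axial force P (same in every segment) develops. Compatibility: P · Σ Lᵢ/(AᵢEᵢ) = δ_free.
The series flexibility is Σ Lᵢ/(AᵢEᵢ) = 600/(1950×70×10³) + 775/(425×112×10³) = 2.068×10⁻⁵ mm/N.
So P = 2.631 / 2.068×10⁻⁵ = 127.3 kN, tensile.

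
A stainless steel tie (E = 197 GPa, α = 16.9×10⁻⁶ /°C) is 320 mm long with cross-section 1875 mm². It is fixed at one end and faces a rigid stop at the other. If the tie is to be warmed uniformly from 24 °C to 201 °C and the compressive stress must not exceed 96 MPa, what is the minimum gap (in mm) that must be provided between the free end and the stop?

With no wall the tie would lengthen by αΔT L = 16.9×10⁻⁶ × 177 × 320 = 0.9572 mm.
At the allowable stress the elastic shortening the wall may impose is σL/E = 96 × 320 / (197×10³) = 0.1559 mm.
The gap must absorb the remainder: g_min = 0.9572 − 0.1559 = 0.8013 mm.

g ≈ 0.801 mm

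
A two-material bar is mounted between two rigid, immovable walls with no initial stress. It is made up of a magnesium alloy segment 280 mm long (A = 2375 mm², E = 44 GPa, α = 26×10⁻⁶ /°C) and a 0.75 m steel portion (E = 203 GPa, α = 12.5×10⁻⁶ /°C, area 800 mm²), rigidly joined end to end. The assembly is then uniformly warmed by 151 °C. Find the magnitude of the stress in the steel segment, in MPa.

Free thermal expansion of the whole bar: Σ αᵢΔT Lᵢ = 26×10⁻⁶×151×280 + 12.5×10⁻⁶×151×750 = 2.515 mm.
The walls prevent any net length change, so an axial force P (same in every segment) develops. Compatibility: P · Σ Lᵢ/(AᵢEᵢ) = δ_free.
Σ Lᵢ/(AᵢEᵢ) = 280/(2375×44×10³) + 750/(800×203×10³) = 7.298×10⁻⁶ mm/N.
P = 2.515 / 7.298×10⁻⁶ = 344600 N = 344.6 kN, compressive.
σ_{steel} = P / A = 344600 / 800 = 430.8 MPa.

σ ≈ 431 MPa (compressive)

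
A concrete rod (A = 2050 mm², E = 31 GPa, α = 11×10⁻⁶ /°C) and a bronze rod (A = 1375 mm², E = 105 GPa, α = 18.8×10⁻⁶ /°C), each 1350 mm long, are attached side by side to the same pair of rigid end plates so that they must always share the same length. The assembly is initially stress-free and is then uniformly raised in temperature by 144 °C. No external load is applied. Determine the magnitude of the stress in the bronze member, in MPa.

Both members must finish at the same length. With the larger α, the bronze tends to over-expand; the plates restrain it, putting the bronze in compression and the concrete in tension. With no external load the two internal forces are equal and opposite, magnitude P.
Compatibility of the two members (thermal + elastic change equal): (α₁ − α₂)ΔT = P·[1/(A₁E₁) + 1/(A₂E₂)].
|α₁ − α₂|·ΔT = 7.8×10⁻⁶ × 144 = 0.001123.
1/(A₁E₁) + 1/(A₂E₂) = 1/(2050×31×10³) + 1/(1375×105×10³) = 2.266×10⁻⁸ N⁻¹.
So P = 0.001123 / 2.266×10⁻⁸ = 49.56 kN.
σ_{bronze} = P/A₂ = 49560/1375 = 36.05 MPa, compressive.

σ ≈ 36 MPa (compressive)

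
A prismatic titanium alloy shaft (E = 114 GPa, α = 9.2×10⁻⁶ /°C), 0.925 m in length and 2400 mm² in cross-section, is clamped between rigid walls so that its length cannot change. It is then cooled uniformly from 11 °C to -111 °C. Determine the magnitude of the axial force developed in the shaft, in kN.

With zero net strain, σ = E·αΔT = 114 GPa × 9.2×10⁻⁶ × 122 = 128 MPa.
P = AEαΔT = 2400 × 114×10³ × 9.2×10⁻⁶ × 122 = 307.1 kN (tensile).

P ≈ 307 kN (tensile)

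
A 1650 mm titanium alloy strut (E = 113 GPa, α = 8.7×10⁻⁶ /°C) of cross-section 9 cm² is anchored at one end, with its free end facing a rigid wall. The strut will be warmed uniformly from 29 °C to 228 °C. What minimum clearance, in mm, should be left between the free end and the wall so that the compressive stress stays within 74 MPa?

g ≈ 1.78 mm

With no wall the strut would lengthen by αΔT L = 8.7×10⁻⁶ × 199 × 1650 = 2.857 mm.
At the allowable stress the elastic shortening the wall may impose is σL/E = 74 × 1650 / (113×10³) = 1.081 mm.
So the gap has to take up the difference, g_min = δ_free − σL/E = 2.857 − 1.081 = 1.776 mm.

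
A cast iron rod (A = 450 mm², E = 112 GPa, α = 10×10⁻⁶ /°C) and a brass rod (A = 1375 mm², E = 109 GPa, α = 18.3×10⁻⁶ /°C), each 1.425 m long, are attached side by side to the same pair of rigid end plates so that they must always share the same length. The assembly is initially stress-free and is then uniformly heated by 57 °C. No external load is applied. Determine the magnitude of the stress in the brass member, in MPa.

σ ≈ 13 MPa (compressive)

The brass has the larger α, so on heating it would change length more than the cast iron if both were free. The rigid plates force a common final length, so the brass is put into compression and the cast iron into tension, with equal and opposite forces P (no external load).
Compatibility of the two members (thermal + elastic change equal): (α₁ − α₂)ΔT = P·[1/(A₁E₁) + 1/(A₂E₂)].
|α₁ − α₂|·ΔT = 8.3×10⁻⁶ × 57 = 0.0004731.
1/(A₁E₁) + 1/(A₂E₂) = 1/(450×112×10³) + 1/(1375×109×10³) = 2.651×10⁻⁸ N⁻¹.
P = 0.0004731 / 2.651×10⁻⁸ = 17840 N = 17.84 kN.
σ_{brass} = P/A₂ = 17840/1375 = 12.98 MPa, compressive.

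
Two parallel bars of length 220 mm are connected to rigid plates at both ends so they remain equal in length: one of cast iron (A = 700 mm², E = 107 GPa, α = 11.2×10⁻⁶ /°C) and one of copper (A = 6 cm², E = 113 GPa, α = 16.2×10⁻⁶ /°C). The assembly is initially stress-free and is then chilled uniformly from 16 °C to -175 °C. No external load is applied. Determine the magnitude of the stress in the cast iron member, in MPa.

σ ≈ 48.6 MPa (compressive)

The copper has the larger α, so on cooling it would change length more than the cast iron if both were free. The rigid plates force a common final length, so the copper is put into tension and the cast iron into compression, with equal and opposite forces P (no external load).
Equating the net (thermal + elastic) strains gives |α₁ − α₂|·ΔT = P·[1/(A₁E₁) + 1/(A₂E₂)].
|α₁ − α₂|·ΔT = 5×10⁻⁶ × 191 = 0.000955.
1/(A₁E₁) + 1/(A₂E₂) = 1/(700×107×10³) + 1/(600×113×10³) = 2.81×10⁻⁸ N⁻¹.
So P = 0.000955 / 2.81×10⁻⁸ = 33.99 kN.
σ_{cast iron} = P/A₁ = 33990/700 = 48.55 MPa, compressive.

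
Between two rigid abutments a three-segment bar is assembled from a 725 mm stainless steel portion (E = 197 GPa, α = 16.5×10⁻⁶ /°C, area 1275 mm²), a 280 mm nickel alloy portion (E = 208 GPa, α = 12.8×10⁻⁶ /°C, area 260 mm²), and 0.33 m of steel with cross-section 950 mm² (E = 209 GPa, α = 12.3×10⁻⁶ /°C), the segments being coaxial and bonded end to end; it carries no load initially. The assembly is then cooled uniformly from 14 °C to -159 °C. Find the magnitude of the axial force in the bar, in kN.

If the supports were absent, the total length change would be Σ αᵢΔT Lᵢ = 16.5×10⁻⁶×173×725 + 12.8×10⁻⁶×173×280 + 12.3×10⁻⁶×173×330 = 3.392 mm.
Since the ends are fixed, an axial force P builds up, equal in every segment, with P · Σ Lᵢ/(AᵢEᵢ) = δ_free.
The series flexibility is Σ Lᵢ/(AᵢEᵢ) = 725/(1275×197×10³) + 280/(260×208×10³) + 330/(950×209×10³) = 9.726×10⁻⁶ mm/N.
So P = 3.392 / 9.726×10⁻⁶ = 348.7 kN, tensile.

P ≈ 349 kN (tensile)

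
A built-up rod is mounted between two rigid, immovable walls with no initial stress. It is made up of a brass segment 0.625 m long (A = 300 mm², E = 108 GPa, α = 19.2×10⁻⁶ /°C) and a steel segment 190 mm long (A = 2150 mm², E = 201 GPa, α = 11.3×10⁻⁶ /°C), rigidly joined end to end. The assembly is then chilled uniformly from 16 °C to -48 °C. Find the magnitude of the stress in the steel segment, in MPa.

σ ≈ 21.3 MPa (tensile)

Free thermal contraction of the whole bar: Σ αᵢΔT Lᵢ = 19.2×10⁻⁶×64×625 + 11.3×10⁻⁶×64×190 = 0.9054 mm.
The rigid supports impose zero overall length change; the single axial force P common to all segments must satisfy P Σ Lᵢ/(AᵢEᵢ) = δ_free.
The series flexibility is Σ Lᵢ/(AᵢEᵢ) = 625/(300×108×10³) + 190/(2150×201×10³) = 1.973×10⁻⁵ mm/N.
Hence P = δ_free / Σ(L/AE) = 0.9054/1.973×10⁻⁵ = 45.89 kN (tensile).
σ_{steel} = P / A = 45890 / 2150 = 21.34 MPa.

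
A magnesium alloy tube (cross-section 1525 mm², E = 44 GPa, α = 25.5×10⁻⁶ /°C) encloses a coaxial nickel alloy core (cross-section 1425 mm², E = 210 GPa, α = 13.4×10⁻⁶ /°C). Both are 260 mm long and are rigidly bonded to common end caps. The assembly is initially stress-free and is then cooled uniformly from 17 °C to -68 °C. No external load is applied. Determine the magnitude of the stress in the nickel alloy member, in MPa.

σ ≈ 39.6 MPa (compressive)

Both members must finish at the same length. With the larger α, the magnesium alloy tends to over-contract; the plates restrain it, putting the magnesium alloy in tension and the nickel alloy in compression. With no external load the two internal forces are equal and opposite, magnitude P.
Compatibility of the two members (thermal + elastic change equal): (α₁ − α₂)ΔT = P·[1/(A₁E₁) + 1/(A₂E₂)].
|α₁ − α₂|·ΔT = 12.1×10⁻⁶ × 85 = 0.001028.
1/(A₁E₁) + 1/(A₂E₂) = 1/(1525×44×10³) + 1/(1425×210×10³) = 1.824×10⁻⁸ N⁻¹.
P = 0.001028 / 1.824×10⁻⁸ = 56370 N = 56.37 kN.
σ_{nickel alloy} = P/A₂ = 56370/1425 = 39.56 MPa, compressive.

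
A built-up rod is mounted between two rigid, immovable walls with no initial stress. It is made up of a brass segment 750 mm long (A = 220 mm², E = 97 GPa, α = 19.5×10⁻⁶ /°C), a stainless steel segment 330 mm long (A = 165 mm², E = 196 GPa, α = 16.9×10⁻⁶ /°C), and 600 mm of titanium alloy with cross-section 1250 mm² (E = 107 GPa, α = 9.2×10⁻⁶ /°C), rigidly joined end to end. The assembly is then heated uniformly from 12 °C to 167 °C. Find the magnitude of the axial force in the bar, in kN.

If the supports were absent, the total length change would be Σ αᵢΔT Lᵢ = 19.5×10⁻⁶×155×750 + 16.9×10⁻⁶×155×330 + 9.2×10⁻⁶×155×600 = 3.987 mm.
The walls prevent any net length change, so an axial force P (same in every segment) develops. Compatibility: P · Σ Lᵢ/(AᵢEᵢ) = δ_free.
The series flexibility is Σ Lᵢ/(AᵢEᵢ) = 750/(220×97×10³) + 330/(165×196×10³) + 600/(1250×107×10³) = 4.984×10⁻⁵ mm/N.
Hence P = δ_free / Σ(L/AE) = 3.987/4.984×10⁻⁵ = 80 kN (compressive).

P ≈ 80 kN (compressive)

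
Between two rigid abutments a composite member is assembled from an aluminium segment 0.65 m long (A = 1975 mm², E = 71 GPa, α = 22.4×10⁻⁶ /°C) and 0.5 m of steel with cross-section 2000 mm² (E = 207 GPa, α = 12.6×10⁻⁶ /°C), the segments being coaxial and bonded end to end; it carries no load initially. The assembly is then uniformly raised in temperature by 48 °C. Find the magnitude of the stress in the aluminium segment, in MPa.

σ ≈ 86.8 MPa (compressive)

Free thermal expansion of the whole bar: Σ αᵢΔT Lᵢ = 22.4×10⁻⁶×48×650 + 12.6×10⁻⁶×48×500 = 1.001 mm.
Since the ends are fixed, an axial force P builds up, equal in every segment, with P · Σ Lᵢ/(AᵢEᵢ) = δ_free.
Σ Lᵢ/(AᵢEᵢ) = 650/(1975×71×10³) + 500/(2000×207×10³) = 5.843×10⁻⁶ mm/N.
Hence P = δ_free / Σ(L/AE) = 1.001/5.843×10⁻⁶ = 171.4 kN (compressive).
σ_{aluminium} = P / A = 171400 / 1975 = 86.76 MPa.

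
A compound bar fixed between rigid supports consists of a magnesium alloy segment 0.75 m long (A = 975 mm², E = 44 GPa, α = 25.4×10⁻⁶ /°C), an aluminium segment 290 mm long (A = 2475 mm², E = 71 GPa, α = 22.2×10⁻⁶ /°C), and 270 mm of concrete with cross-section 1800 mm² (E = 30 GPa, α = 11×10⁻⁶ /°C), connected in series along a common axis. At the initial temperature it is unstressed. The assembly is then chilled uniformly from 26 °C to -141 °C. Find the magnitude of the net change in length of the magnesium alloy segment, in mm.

With the walls removed the bar would change length by δ_free = Σ αᵢΔT Lᵢ = 25.4×10⁻⁶×167×750 + 22.2×10⁻⁶×167×290 + 11×10⁻⁶×167×270 = 4.752 mm.
The walls prevent any net length change, so an axial force P (same in every segment) develops. Compatibility: P · Σ Lᵢ/(AᵢEᵢ) = δ_free.
Σ Lᵢ/(AᵢEᵢ) = 750/(975×44×10³) + 290/(2475×71×10³) + 270/(1800×30×10³) = 2.413×10⁻⁵ mm/N.
Hence P = δ_free / Σ(L/AE) = 4.752/2.413×10⁻⁵ = 196.9 kN (tensile).
For the magnesium alloy segment, free thermal change = 25.4×10⁻⁶×167×750 = 3.181 mm and elastic change from P = 196900×750/(975×44×10³) = 3.443 mm; these oppose, so the net change is 0.261 mm (segment lengthens).

|ΔL| ≈ 0.261 mm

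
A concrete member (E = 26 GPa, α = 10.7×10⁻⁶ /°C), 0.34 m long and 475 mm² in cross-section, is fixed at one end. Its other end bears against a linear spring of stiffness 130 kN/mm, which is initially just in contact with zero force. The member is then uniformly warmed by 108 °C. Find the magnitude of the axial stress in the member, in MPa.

σ ≈ 23.5 MPa (compressive)

Free thermal expansion: δ_free = αΔT L = 10.7×10⁻⁶ × 108 × 340 = 0.3929 mm.
With a force P in the spring, the elastic change of the member is PL/(AE) and that of the spring is P/k; compatibility requires their sum to equal δ_free.
P [ L/(AE) + 1/k ] = δ_free → P [ 340/(475×26×10³) + 1/(130×10³) ] = 0.3929.
P = 0.3929 / 3.522×10⁻⁵ = 11150 N.
σ = P/A = 11150/475 = 23.48 MPa.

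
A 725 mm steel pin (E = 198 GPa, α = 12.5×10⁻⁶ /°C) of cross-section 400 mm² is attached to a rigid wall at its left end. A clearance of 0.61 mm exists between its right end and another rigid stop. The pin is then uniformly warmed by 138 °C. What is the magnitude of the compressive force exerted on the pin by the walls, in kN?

Free thermal elongation = αΔT L = 12.5×10⁻⁶ × 138 × 725 = 1.251 mm.
This exceeds the 0.61 mm gap, so the wall pushes back. The portion of expansion that must be recovered elastically is δ_free − gap = 1.251 − 0.61 = 0.6406 mm.
So σ = E(δ_free − g)/L = 198×10³ × 0.6406/725 = 175 MPa.
P = σA = 175 × 400 = 69.98 kN.

P ≈ 70 kN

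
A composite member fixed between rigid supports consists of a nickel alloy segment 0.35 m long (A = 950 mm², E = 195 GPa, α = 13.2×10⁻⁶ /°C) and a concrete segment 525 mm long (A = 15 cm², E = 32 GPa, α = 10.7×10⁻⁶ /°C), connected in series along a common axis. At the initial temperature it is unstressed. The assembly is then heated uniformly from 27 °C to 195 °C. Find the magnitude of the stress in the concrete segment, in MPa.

σ ≈ 89.4 MPa (compressive)

Free thermal expansion of the whole bar: Σ αᵢΔT Lᵢ = 13.2×10⁻⁶×168×350 + 10.7×10⁻⁶×168×525 = 1.72 mm.
The rigid supports impose zero overall length change; the single axial force P common to all segments must satisfy P Σ Lᵢ/(AᵢEᵢ) = δ_free.
The series flexibility is Σ Lᵢ/(AᵢEᵢ) = 350/(950×195×10³) + 525/(1500×32×10³) = 1.283×10⁻⁵ mm/N.
So P = 1.72 / 1.283×10⁻⁵ = 134.1 kN, compressive.
σ_{concrete} = P / A = 134100 / 1500 = 89.39 MPa.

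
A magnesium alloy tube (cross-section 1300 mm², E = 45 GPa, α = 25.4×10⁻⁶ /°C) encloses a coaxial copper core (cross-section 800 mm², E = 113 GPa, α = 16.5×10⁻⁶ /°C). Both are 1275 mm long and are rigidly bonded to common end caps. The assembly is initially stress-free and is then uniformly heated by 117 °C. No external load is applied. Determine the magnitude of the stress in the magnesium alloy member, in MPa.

Equilibrium of a rigid end plate with no external load gives equal and opposite internal forces ±P in the two members. Since α_{magnesium alloy} > α_{copper}, heating drives the magnesium alloy into compression and the copper into tension.
Setting the final lengths equal and cancelling L: (α₁ − α₂)ΔT = P/(A₁E₁) + P/(A₂E₂).
|α₁ − α₂|·ΔT = 8.9×10⁻⁶ × 117 = 0.001041.
1/(A₁E₁) + 1/(A₂E₂) = 1/(1300×45×10³) + 1/(800×113×10³) = 2.816×10⁻⁸ N⁻¹.
P = 0.001041 / 2.816×10⁻⁸ = 36980 N = 36.98 kN.
σ_{magnesium alloy} = P/A₁ = 36980/1300 = 28.45 MPa, compressive.

σ ≈ 28.4 MPa (compressive)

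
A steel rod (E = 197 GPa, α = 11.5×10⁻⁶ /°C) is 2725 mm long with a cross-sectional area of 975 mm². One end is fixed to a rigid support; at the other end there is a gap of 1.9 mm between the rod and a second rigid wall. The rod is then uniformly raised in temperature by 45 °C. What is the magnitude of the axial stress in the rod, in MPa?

If the wall were absent the rod would grow by αΔT L = 11.5×10⁻⁶ × 45 × 2725 = 1.41 mm.
Since δ_free = 1.41 mm is less than the 1.9 mm gap, the rod never touches the wall. No axial force develops.

σ ≈ 0 MPa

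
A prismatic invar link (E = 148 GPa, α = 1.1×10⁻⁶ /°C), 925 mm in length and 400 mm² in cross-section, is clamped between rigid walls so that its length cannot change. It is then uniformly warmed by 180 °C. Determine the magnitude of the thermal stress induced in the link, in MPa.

The supports are rigid, so the total axial strain is zero. The restrained thermal strain is ε = αΔT = 1.1×10⁻⁶ × 180 = 198×10⁻⁶.
The stress required to suppress this strain is σ = Eε = 148×10³ × 198×10⁻⁶ = 29.3 MPa, compressive since the link is trying to expand.

σ ≈ 29.3 MPa (compressive)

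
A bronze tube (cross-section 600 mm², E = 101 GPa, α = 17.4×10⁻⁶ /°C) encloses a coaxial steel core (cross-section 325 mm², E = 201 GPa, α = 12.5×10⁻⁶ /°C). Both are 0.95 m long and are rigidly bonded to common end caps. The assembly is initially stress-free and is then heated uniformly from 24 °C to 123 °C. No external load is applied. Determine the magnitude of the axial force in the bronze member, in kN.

P ≈ 15.3 kN (compressive in the bronze)

The bronze has the larger α, so on heating it would change length more than the steel if both were free. The rigid plates force a common final length, so the bronze is put into compression and the steel into tension, with equal and opposite forces P (no external load).
Equating the net (thermal + elastic) strains gives |α₁ − α₂|·ΔT = P·[1/(A₁E₁) + 1/(A₂E₂)].
|α₁ − α₂|·ΔT = 4.9×10⁻⁶ × 99 = 0.0004851.
1/(A₁E₁) + 1/(A₂E₂) = 1/(600×101×10³) + 1/(325×201×10³) = 3.181×10⁻⁸ N⁻¹.
P = 0.0004851 / 3.181×10⁻⁸ = 15250 N = 15.25 kN.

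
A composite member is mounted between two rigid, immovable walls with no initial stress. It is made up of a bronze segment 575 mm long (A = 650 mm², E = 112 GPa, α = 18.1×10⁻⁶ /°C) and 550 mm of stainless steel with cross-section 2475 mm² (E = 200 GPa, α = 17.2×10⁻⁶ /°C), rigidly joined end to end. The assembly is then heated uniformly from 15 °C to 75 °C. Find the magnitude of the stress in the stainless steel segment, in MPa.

If the supports were absent, the total length change would be Σ αᵢΔT Lᵢ = 18.1×10⁻⁶×60×575 + 17.2×10⁻⁶×60×550 = 1.192 mm.
Since the ends are fixed, an axial force P builds up, equal in every segment, with P · Σ Lᵢ/(AᵢEᵢ) = δ_free.
Σ Lᵢ/(AᵢEᵢ) = 575/(650×112×10³) + 550/(2475×200×10³) = 9.009×10⁻⁶ mm/N.
So P = 1.192 / 9.009×10⁻⁶ = 132.3 kN, compressive.
σ_{stainless steel} = P / A = 132300 / 2475 = 53.46 MPa.

σ ≈ 53.5 MPa (compressive)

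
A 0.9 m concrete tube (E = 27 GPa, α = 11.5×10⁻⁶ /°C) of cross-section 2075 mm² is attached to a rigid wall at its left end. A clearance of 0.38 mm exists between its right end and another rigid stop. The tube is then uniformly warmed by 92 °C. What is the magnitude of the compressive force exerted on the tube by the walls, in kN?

If the wall were absent the tube would grow by αΔT L = 11.5×10⁻⁶ × 92 × 900 = 0.9522 mm.
The gap closes (δ_free > 0.38 mm) and the wall then resists a further 0.9522 − 0.38 = 0.5722 mm of expansion.
That suppressed elongation corresponds to σ = E·Δ/L = 27×10³ × 0.5722/900 = 17.17 MPa.
P = σA = 17.17 × 2075 = 35.62 kN.

P ≈ 35.6 kN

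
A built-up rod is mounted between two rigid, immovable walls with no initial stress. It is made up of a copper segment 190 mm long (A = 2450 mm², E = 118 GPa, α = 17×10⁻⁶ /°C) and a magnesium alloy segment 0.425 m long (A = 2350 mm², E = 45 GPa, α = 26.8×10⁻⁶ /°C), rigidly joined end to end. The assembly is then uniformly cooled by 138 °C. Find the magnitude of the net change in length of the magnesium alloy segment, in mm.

|ΔL| ≈ 0.162 mm

With the walls removed the bar would change length by δ_free = Σ αᵢΔT Lᵢ = 17×10⁻⁶×138×190 + 26.8×10⁻⁶×138×425 = 2.018 mm.
The rigid supports impose zero overall length change; the single axial force P common to all segments must satisfy P Σ Lᵢ/(AᵢEᵢ) = δ_free.
Σ Lᵢ/(AᵢEᵢ) = 190/(2450×118×10³) + 425/(2350×45×10³) = 4.676×10⁻⁶ mm/N.
So P = 2.018 / 4.676×10⁻⁶ = 431.5 kN, tensile.
For the magnesium alloy segment, free thermal change = 26.8×10⁻⁶×138×425 = 1.572 mm and elastic change from P = 431500×425/(2350×45×10³) = 1.734 mm; these oppose, so the net change is 0.162 mm (segment lengthens).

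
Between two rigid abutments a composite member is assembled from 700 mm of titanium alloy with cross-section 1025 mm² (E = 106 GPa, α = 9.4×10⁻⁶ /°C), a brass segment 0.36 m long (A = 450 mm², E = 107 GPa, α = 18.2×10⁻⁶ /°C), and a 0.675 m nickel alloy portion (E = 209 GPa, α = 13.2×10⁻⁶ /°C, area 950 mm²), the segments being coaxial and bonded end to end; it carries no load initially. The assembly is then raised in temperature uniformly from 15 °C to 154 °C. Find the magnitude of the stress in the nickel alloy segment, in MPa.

σ ≈ 186 MPa (compressive)

If the supports were absent, the total length change would be Σ αᵢΔT Lᵢ = 9.4×10⁻⁶×139×700 + 18.2×10⁻⁶×139×360 + 13.2×10⁻⁶×139×675 = 3.064 mm.
The rigid supports impose zero overall length change; the single axial force P common to all segments must satisfy P Σ Lᵢ/(AᵢEᵢ) = δ_free.
Σ Lᵢ/(AᵢEᵢ) = 700/(1025×106×10³) + 360/(450×107×10³) + 675/(950×209×10³) = 1.732×10⁻⁵ mm/N.
Hence P = δ_free / Σ(L/AE) = 3.064/1.732×10⁻⁵ = 176.9 kN (compressive).
σ_{nickel alloy} = P / A = 176900 / 950 = 186.2 MPa.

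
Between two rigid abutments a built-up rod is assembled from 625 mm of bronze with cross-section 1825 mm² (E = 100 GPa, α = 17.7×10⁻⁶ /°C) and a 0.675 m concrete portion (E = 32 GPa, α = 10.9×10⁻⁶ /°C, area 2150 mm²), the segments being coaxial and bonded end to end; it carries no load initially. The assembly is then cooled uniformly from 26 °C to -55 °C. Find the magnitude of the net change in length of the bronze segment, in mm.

With the walls removed the bar would change length by δ_free = Σ αᵢΔT Lᵢ = 17.7×10⁻⁶×81×625 + 10.9×10⁻⁶×81×675 = 1.492 mm.
The walls prevent any net length change, so an axial force P (same in every segment) develops. Compatibility: P · Σ Lᵢ/(AᵢEᵢ) = δ_free.
The series flexibility is Σ Lᵢ/(AᵢEᵢ) = 625/(1825×100×10³) + 675/(2150×32×10³) = 1.324×10⁻⁵ mm/N.
So P = 1.492 / 1.324×10⁻⁵ = 112.7 kN, tensile.
For the bronze segment, free thermal change = 17.7×10⁻⁶×81×625 = 0.8961 mm and elastic change from P = 112700×625/(1825×100×10³) = 0.3861 mm; these oppose, so the net change is 0.51 mm (segment shortens).

|ΔL| ≈ 0.51 mm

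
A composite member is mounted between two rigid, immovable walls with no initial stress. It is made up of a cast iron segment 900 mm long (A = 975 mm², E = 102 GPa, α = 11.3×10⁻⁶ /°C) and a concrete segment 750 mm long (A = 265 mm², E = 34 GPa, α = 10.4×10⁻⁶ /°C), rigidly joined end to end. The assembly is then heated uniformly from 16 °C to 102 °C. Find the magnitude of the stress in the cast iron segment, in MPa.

With the walls removed the bar would change length by δ_free = Σ αᵢΔT Lᵢ = 11.3×10⁻⁶×86×900 + 10.4×10⁻⁶×86×750 = 1.545 mm.
The rigid supports impose zero overall length change; the single axial force P common to all segments must satisfy P Σ Lᵢ/(AᵢEᵢ) = δ_free.
Σ Lᵢ/(AᵢEᵢ) = 900/(975×102×10³) + 750/(265×34×10³) = 9.229×10⁻⁵ mm/N.
Hence P = δ_free / Σ(L/AE) = 1.545/9.229×10⁻⁵ = 16.75 kN (compressive).
σ_{cast iron} = P / A = 16750 / 975 = 17.17 MPa.

σ ≈ 17.2 MPa (compressive)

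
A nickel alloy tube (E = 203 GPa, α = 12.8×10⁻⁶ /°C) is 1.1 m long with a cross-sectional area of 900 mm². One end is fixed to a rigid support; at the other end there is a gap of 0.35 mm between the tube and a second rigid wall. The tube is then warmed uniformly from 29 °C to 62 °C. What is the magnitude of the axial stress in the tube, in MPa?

Unrestrained expansion: δ_free = αΔT L = 12.8×10⁻⁶ × 33 × 1100 = 0.4646 mm.
The gap closes (δ_free > 0.35 mm) and the wall then resists a further 0.4646 − 0.35 = 0.1146 mm of expansion.
Compatibility: PL/(AE) = 0.1146 mm, so σ = P/A = E × (0.1146/1100) = 21.16 MPa.

σ ≈ 21.2 MPa (compressive)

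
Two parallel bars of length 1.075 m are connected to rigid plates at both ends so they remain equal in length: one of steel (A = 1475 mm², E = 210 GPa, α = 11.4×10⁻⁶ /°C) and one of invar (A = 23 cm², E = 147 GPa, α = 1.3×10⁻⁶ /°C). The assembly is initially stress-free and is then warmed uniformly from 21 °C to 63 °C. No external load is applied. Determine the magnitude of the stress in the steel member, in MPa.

Equilibrium of a rigid end plate with no external load gives equal and opposite internal forces ±P in the two members. Since α_{steel} > α_{invar}, heating drives the steel into compression and the invar into tension.
Setting the final lengths equal and cancelling L: (α₁ − α₂)ΔT = P/(A₁E₁) + P/(A₂E₂).
|α₁ − α₂|·ΔT = 10.1×10⁻⁶ × 42 = 0.0004242.
1/(A₁E₁) + 1/(A₂E₂) = 1/(1475×210×10³) + 1/(2300×147×10³) = 6.186×10⁻⁹ N⁻¹.
P = 0.0004242 / 6.186×10⁻⁹ = 68570 N = 68.57 kN.
σ_{steel} = P/A₁ = 68570/1475 = 46.49 MPa, compressive.

σ ≈ 46.5 MPa (compressive)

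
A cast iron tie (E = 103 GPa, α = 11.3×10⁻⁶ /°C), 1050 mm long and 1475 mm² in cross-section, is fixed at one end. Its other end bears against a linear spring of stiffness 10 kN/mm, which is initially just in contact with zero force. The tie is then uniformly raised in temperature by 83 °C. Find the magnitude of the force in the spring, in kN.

The unrestrained thermal change is αΔT L = 11.3×10⁻⁶ × 83 × 1050 = 0.9848 mm.
With a force P in the spring, the elastic change of the tie is PL/(AE) and that of the spring is P/k; compatibility requires their sum to equal δ_free.
P [ L/(AE) + 1/k ] = δ_free → P [ 1050/(1475×103×10³) + 1/(10×10³) ] = 0.9848.
P = 0.9848 / 0.0001069 = 9211 N.

P ≈ 9.21 kN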